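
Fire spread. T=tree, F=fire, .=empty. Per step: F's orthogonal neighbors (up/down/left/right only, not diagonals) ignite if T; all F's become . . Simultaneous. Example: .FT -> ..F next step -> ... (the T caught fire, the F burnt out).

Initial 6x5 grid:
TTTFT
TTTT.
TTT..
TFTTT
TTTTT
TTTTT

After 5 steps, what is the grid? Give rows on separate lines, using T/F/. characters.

Step 1: 7 trees catch fire, 2 burn out
  TTF.F
  TTTF.
  TFT..
  F.FTT
  TFTTT
  TTTTT
Step 2: 9 trees catch fire, 7 burn out
  TF...
  TFF..
  F.F..
  ...FT
  F.FTT
  TFTTT
Step 3: 6 trees catch fire, 9 burn out
  F....
  F....
  .....
  ....F
  ...FT
  F.FTT
Step 4: 2 trees catch fire, 6 burn out
  .....
  .....
  .....
  .....
  ....F
  ...FT
Step 5: 1 trees catch fire, 2 burn out
  .....
  .....
  .....
  .....
  .....
  ....F

.....
.....
.....
.....
.....
....F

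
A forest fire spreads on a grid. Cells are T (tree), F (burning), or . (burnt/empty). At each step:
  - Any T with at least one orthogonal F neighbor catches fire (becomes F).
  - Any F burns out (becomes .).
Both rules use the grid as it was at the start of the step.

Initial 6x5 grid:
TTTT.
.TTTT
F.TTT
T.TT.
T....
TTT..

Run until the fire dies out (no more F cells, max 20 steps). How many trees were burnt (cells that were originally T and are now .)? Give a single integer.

Answer: 5

Derivation:
Step 1: +1 fires, +1 burnt (F count now 1)
Step 2: +1 fires, +1 burnt (F count now 1)
Step 3: +1 fires, +1 burnt (F count now 1)
Step 4: +1 fires, +1 burnt (F count now 1)
Step 5: +1 fires, +1 burnt (F count now 1)
Step 6: +0 fires, +1 burnt (F count now 0)
Fire out after step 6
Initially T: 18, now '.': 17
Total burnt (originally-T cells now '.'): 5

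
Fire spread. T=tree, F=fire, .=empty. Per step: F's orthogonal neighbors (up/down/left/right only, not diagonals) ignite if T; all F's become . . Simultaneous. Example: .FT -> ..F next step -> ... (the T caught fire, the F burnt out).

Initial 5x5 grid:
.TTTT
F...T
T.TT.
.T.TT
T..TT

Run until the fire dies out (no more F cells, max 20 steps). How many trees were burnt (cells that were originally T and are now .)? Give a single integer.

Answer: 1

Derivation:
Step 1: +1 fires, +1 burnt (F count now 1)
Step 2: +0 fires, +1 burnt (F count now 0)
Fire out after step 2
Initially T: 14, now '.': 12
Total burnt (originally-T cells now '.'): 1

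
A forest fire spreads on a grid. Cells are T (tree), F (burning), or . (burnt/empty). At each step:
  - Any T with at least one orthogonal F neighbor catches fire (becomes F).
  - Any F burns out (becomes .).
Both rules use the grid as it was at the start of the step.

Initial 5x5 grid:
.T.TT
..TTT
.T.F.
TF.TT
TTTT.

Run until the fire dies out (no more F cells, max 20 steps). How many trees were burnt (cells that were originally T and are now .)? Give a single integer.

Answer: 13

Derivation:
Step 1: +5 fires, +2 burnt (F count now 5)
Step 2: +7 fires, +5 burnt (F count now 7)
Step 3: +1 fires, +7 burnt (F count now 1)
Step 4: +0 fires, +1 burnt (F count now 0)
Fire out after step 4
Initially T: 14, now '.': 24
Total burnt (originally-T cells now '.'): 13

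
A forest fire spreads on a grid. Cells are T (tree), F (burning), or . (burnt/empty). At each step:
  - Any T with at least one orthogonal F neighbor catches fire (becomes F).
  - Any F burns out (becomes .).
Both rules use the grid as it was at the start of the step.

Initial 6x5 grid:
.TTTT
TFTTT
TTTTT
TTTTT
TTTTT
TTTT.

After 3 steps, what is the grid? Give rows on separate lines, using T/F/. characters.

Step 1: 4 trees catch fire, 1 burn out
  .FTTT
  F.FTT
  TFTTT
  TTTTT
  TTTTT
  TTTT.
Step 2: 5 trees catch fire, 4 burn out
  ..FTT
  ...FT
  F.FTT
  TFTTT
  TTTTT
  TTTT.
Step 3: 6 trees catch fire, 5 burn out
  ...FT
  ....F
  ...FT
  F.FTT
  TFTTT
  TTTT.

...FT
....F
...FT
F.FTT
TFTTT
TTTT.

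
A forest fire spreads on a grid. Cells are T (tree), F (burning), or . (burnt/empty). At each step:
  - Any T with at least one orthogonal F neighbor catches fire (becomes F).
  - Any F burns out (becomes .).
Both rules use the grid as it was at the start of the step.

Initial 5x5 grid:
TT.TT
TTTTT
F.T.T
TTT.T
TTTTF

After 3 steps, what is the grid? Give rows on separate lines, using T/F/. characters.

Step 1: 4 trees catch fire, 2 burn out
  TT.TT
  FTTTT
  ..T.T
  FTT.F
  TTTF.
Step 2: 6 trees catch fire, 4 burn out
  FT.TT
  .FTTT
  ..T.F
  .FT..
  FTF..
Step 3: 5 trees catch fire, 6 burn out
  .F.TT
  ..FTF
  ..T..
  ..F..
  .F...

.F.TT
..FTF
..T..
..F..
.F...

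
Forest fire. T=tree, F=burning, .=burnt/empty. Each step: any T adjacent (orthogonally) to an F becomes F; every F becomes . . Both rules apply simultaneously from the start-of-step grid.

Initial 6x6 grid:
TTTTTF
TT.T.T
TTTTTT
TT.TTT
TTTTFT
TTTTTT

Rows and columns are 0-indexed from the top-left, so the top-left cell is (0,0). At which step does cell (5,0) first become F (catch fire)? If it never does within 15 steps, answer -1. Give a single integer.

Step 1: cell (5,0)='T' (+6 fires, +2 burnt)
Step 2: cell (5,0)='T' (+8 fires, +6 burnt)
Step 3: cell (5,0)='T' (+5 fires, +8 burnt)
Step 4: cell (5,0)='T' (+5 fires, +5 burnt)
Step 5: cell (5,0)='F' (+5 fires, +5 burnt)
  -> target ignites at step 5
Step 6: cell (5,0)='.' (+2 fires, +5 burnt)
Step 7: cell (5,0)='.' (+0 fires, +2 burnt)
  fire out at step 7

5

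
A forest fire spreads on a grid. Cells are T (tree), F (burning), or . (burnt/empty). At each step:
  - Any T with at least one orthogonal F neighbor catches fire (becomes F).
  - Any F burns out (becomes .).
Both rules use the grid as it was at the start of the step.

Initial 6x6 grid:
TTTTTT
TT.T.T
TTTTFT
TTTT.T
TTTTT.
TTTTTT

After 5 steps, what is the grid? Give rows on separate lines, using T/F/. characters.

Step 1: 2 trees catch fire, 1 burn out
  TTTTTT
  TT.T.T
  TTTF.F
  TTTT.T
  TTTTT.
  TTTTTT
Step 2: 5 trees catch fire, 2 burn out
  TTTTTT
  TT.F.F
  TTF...
  TTTF.F
  TTTTT.
  TTTTTT
Step 3: 5 trees catch fire, 5 burn out
  TTTFTF
  TT....
  TF....
  TTF...
  TTTFT.
  TTTTTT
Step 4: 8 trees catch fire, 5 burn out
  TTF.F.
  TF....
  F.....
  TF....
  TTF.F.
  TTTFTT
Step 5: 6 trees catch fire, 8 burn out
  TF....
  F.....
  ......
  F.....
  TF....
  TTF.FT

TF....
F.....
......
F.....
TF....
TTF.FT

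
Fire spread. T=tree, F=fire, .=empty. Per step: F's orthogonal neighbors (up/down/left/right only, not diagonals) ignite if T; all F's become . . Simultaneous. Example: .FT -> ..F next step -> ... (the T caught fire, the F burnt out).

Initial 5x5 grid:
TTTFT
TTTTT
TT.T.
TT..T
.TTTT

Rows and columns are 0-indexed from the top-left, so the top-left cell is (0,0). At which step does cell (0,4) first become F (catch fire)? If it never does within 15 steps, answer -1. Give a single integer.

Step 1: cell (0,4)='F' (+3 fires, +1 burnt)
  -> target ignites at step 1
Step 2: cell (0,4)='.' (+4 fires, +3 burnt)
Step 3: cell (0,4)='.' (+2 fires, +4 burnt)
Step 4: cell (0,4)='.' (+2 fires, +2 burnt)
Step 5: cell (0,4)='.' (+2 fires, +2 burnt)
Step 6: cell (0,4)='.' (+2 fires, +2 burnt)
Step 7: cell (0,4)='.' (+1 fires, +2 burnt)
Step 8: cell (0,4)='.' (+1 fires, +1 burnt)
Step 9: cell (0,4)='.' (+1 fires, +1 burnt)
Step 10: cell (0,4)='.' (+1 fires, +1 burnt)
Step 11: cell (0,4)='.' (+0 fires, +1 burnt)
  fire out at step 11

1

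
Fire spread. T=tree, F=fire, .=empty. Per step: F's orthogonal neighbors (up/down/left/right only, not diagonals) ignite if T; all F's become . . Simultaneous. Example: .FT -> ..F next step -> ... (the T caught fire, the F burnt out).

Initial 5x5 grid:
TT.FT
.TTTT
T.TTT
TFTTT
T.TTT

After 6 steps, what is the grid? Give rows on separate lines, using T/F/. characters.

Step 1: 4 trees catch fire, 2 burn out
  TT..F
  .TTFT
  T.TTT
  F.FTT
  T.TTT
Step 2: 8 trees catch fire, 4 burn out
  TT...
  .TF.F
  F.FFT
  ...FT
  F.FTT
Step 3: 4 trees catch fire, 8 burn out
  TT...
  .F...
  ....F
  ....F
  ...FT
Step 4: 2 trees catch fire, 4 burn out
  TF...
  .....
  .....
  .....
  ....F
Step 5: 1 trees catch fire, 2 burn out
  F....
  .....
  .....
  .....
  .....
Step 6: 0 trees catch fire, 1 burn out
  .....
  .....
  .....
  .....
  .....

.....
.....
.....
.....
.....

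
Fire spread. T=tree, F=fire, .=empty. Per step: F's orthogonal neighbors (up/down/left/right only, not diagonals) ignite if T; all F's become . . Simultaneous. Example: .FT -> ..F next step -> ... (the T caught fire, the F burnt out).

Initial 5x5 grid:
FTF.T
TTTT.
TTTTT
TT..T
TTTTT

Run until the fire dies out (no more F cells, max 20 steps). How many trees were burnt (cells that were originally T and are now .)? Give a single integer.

Answer: 18

Derivation:
Step 1: +3 fires, +2 burnt (F count now 3)
Step 2: +4 fires, +3 burnt (F count now 4)
Step 3: +3 fires, +4 burnt (F count now 3)
Step 4: +3 fires, +3 burnt (F count now 3)
Step 5: +2 fires, +3 burnt (F count now 2)
Step 6: +2 fires, +2 burnt (F count now 2)
Step 7: +1 fires, +2 burnt (F count now 1)
Step 8: +0 fires, +1 burnt (F count now 0)
Fire out after step 8
Initially T: 19, now '.': 24
Total burnt (originally-T cells now '.'): 18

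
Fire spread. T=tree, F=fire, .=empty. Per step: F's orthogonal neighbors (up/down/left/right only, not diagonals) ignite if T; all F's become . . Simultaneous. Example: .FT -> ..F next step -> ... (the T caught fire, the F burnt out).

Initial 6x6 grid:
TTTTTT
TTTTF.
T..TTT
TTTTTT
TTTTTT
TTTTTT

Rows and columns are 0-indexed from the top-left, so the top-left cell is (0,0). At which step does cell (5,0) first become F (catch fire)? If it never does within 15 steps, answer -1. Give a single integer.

Step 1: cell (5,0)='T' (+3 fires, +1 burnt)
Step 2: cell (5,0)='T' (+6 fires, +3 burnt)
Step 3: cell (5,0)='T' (+5 fires, +6 burnt)
Step 4: cell (5,0)='T' (+6 fires, +5 burnt)
Step 5: cell (5,0)='T' (+6 fires, +6 burnt)
Step 6: cell (5,0)='T' (+3 fires, +6 burnt)
Step 7: cell (5,0)='T' (+2 fires, +3 burnt)
Step 8: cell (5,0)='F' (+1 fires, +2 burnt)
  -> target ignites at step 8
Step 9: cell (5,0)='.' (+0 fires, +1 burnt)
  fire out at step 9

8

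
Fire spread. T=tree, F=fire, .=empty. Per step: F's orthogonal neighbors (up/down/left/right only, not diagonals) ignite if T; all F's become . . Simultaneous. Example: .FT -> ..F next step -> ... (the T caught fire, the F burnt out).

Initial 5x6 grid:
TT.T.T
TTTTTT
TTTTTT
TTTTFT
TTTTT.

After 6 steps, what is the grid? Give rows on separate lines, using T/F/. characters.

Step 1: 4 trees catch fire, 1 burn out
  TT.T.T
  TTTTTT
  TTTTFT
  TTTF.F
  TTTTF.
Step 2: 5 trees catch fire, 4 burn out
  TT.T.T
  TTTTFT
  TTTF.F
  TTF...
  TTTF..
Step 3: 5 trees catch fire, 5 burn out
  TT.T.T
  TTTF.F
  TTF...
  TF....
  TTF...
Step 4: 6 trees catch fire, 5 burn out
  TT.F.F
  TTF...
  TF....
  F.....
  TF....
Step 5: 3 trees catch fire, 6 burn out
  TT....
  TF....
  F.....
  ......
  F.....
Step 6: 2 trees catch fire, 3 burn out
  TF....
  F.....
  ......
  ......
  ......

TF....
F.....
......
......
......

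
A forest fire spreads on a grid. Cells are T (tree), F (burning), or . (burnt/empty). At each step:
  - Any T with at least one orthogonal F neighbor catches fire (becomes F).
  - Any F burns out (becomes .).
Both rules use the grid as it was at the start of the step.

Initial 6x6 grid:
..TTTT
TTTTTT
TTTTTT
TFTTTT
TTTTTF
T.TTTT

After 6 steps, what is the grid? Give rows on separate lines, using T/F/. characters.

Step 1: 7 trees catch fire, 2 burn out
  ..TTTT
  TTTTTT
  TFTTTT
  F.FTTF
  TFTTF.
  T.TTTF
Step 2: 10 trees catch fire, 7 burn out
  ..TTTT
  TFTTTT
  F.FTTF
  ...FF.
  F.FF..
  T.TTF.
Step 3: 8 trees catch fire, 10 burn out
  ..TTTT
  F.FTTF
  ...FF.
  ......
  ......
  F.FF..
Step 4: 4 trees catch fire, 8 burn out
  ..FTTF
  ...FF.
  ......
  ......
  ......
  ......
Step 5: 2 trees catch fire, 4 burn out
  ...FF.
  ......
  ......
  ......
  ......
  ......
Step 6: 0 trees catch fire, 2 burn out
  ......
  ......
  ......
  ......
  ......
  ......

......
......
......
......
......
......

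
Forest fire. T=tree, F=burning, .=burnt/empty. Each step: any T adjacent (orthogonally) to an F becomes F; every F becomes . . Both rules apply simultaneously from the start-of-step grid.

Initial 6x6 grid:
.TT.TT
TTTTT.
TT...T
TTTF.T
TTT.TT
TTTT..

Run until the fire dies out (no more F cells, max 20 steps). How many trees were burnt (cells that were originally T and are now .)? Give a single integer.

Answer: 21

Derivation:
Step 1: +1 fires, +1 burnt (F count now 1)
Step 2: +2 fires, +1 burnt (F count now 2)
Step 3: +4 fires, +2 burnt (F count now 4)
Step 4: +5 fires, +4 burnt (F count now 5)
Step 5: +4 fires, +5 burnt (F count now 4)
Step 6: +2 fires, +4 burnt (F count now 2)
Step 7: +1 fires, +2 burnt (F count now 1)
Step 8: +1 fires, +1 burnt (F count now 1)
Step 9: +1 fires, +1 burnt (F count now 1)
Step 10: +0 fires, +1 burnt (F count now 0)
Fire out after step 10
Initially T: 25, now '.': 32
Total burnt (originally-T cells now '.'): 21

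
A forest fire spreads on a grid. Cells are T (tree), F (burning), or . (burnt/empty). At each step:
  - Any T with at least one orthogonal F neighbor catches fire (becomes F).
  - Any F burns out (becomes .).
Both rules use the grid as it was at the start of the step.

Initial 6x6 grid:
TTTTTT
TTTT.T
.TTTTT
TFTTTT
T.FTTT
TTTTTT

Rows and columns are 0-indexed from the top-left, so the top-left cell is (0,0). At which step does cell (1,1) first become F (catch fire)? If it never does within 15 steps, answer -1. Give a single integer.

Step 1: cell (1,1)='T' (+5 fires, +2 burnt)
Step 2: cell (1,1)='F' (+7 fires, +5 burnt)
  -> target ignites at step 2
Step 3: cell (1,1)='.' (+8 fires, +7 burnt)
Step 4: cell (1,1)='.' (+6 fires, +8 burnt)
Step 5: cell (1,1)='.' (+2 fires, +6 burnt)
Step 6: cell (1,1)='.' (+2 fires, +2 burnt)
Step 7: cell (1,1)='.' (+1 fires, +2 burnt)
Step 8: cell (1,1)='.' (+0 fires, +1 burnt)
  fire out at step 8

2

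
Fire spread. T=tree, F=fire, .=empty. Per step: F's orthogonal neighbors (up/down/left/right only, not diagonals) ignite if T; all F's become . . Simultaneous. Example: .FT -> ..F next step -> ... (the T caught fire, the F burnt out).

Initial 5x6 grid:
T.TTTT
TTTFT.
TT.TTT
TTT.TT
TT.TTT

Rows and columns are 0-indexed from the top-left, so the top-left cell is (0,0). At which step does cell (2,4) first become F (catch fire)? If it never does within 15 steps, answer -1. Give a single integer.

Step 1: cell (2,4)='T' (+4 fires, +1 burnt)
Step 2: cell (2,4)='F' (+4 fires, +4 burnt)
  -> target ignites at step 2
Step 3: cell (2,4)='.' (+5 fires, +4 burnt)
Step 4: cell (2,4)='.' (+5 fires, +5 burnt)
Step 5: cell (2,4)='.' (+5 fires, +5 burnt)
Step 6: cell (2,4)='.' (+1 fires, +5 burnt)
Step 7: cell (2,4)='.' (+0 fires, +1 burnt)
  fire out at step 7

2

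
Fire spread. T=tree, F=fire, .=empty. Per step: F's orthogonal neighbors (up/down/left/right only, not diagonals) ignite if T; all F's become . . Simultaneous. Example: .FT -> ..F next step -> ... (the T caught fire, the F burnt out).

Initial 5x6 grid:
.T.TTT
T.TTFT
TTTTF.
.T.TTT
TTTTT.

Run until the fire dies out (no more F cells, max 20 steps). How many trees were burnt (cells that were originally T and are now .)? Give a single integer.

Step 1: +5 fires, +2 burnt (F count now 5)
Step 2: +7 fires, +5 burnt (F count now 7)
Step 3: +2 fires, +7 burnt (F count now 2)
Step 4: +3 fires, +2 burnt (F count now 3)
Step 5: +2 fires, +3 burnt (F count now 2)
Step 6: +1 fires, +2 burnt (F count now 1)
Step 7: +0 fires, +1 burnt (F count now 0)
Fire out after step 7
Initially T: 21, now '.': 29
Total burnt (originally-T cells now '.'): 20

Answer: 20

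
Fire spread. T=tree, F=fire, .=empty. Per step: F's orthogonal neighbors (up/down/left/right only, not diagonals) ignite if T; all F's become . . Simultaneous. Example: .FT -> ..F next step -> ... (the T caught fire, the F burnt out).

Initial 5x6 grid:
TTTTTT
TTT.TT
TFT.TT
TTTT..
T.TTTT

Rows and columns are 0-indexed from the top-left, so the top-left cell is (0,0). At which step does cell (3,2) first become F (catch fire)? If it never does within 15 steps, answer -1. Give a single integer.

Step 1: cell (3,2)='T' (+4 fires, +1 burnt)
Step 2: cell (3,2)='F' (+5 fires, +4 burnt)
  -> target ignites at step 2
Step 3: cell (3,2)='.' (+5 fires, +5 burnt)
Step 4: cell (3,2)='.' (+2 fires, +5 burnt)
Step 5: cell (3,2)='.' (+2 fires, +2 burnt)
Step 6: cell (3,2)='.' (+3 fires, +2 burnt)
Step 7: cell (3,2)='.' (+2 fires, +3 burnt)
Step 8: cell (3,2)='.' (+1 fires, +2 burnt)
Step 9: cell (3,2)='.' (+0 fires, +1 burnt)
  fire out at step 9

2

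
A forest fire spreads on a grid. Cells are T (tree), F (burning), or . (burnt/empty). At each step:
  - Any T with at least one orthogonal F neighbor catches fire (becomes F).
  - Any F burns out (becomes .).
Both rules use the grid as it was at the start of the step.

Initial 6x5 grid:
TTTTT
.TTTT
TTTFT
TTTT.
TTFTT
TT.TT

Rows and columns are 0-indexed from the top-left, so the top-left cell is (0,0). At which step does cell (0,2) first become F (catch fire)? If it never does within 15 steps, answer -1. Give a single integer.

Step 1: cell (0,2)='T' (+7 fires, +2 burnt)
Step 2: cell (0,2)='T' (+9 fires, +7 burnt)
Step 3: cell (0,2)='F' (+7 fires, +9 burnt)
  -> target ignites at step 3
Step 4: cell (0,2)='.' (+1 fires, +7 burnt)
Step 5: cell (0,2)='.' (+1 fires, +1 burnt)
Step 6: cell (0,2)='.' (+0 fires, +1 burnt)
  fire out at step 6

3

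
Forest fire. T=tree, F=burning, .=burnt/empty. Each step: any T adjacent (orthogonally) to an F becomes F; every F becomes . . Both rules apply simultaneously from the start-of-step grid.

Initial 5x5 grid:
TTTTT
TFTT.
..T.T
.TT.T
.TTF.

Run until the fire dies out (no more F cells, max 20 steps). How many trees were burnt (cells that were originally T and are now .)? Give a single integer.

Answer: 13

Derivation:
Step 1: +4 fires, +2 burnt (F count now 4)
Step 2: +6 fires, +4 burnt (F count now 6)
Step 3: +2 fires, +6 burnt (F count now 2)
Step 4: +1 fires, +2 burnt (F count now 1)
Step 5: +0 fires, +1 burnt (F count now 0)
Fire out after step 5
Initially T: 15, now '.': 23
Total burnt (originally-T cells now '.'): 13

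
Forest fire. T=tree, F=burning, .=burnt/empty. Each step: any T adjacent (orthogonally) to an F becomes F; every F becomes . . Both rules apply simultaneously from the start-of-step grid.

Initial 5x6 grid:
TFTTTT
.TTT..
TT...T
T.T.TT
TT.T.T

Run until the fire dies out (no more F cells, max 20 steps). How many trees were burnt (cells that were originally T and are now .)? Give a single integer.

Step 1: +3 fires, +1 burnt (F count now 3)
Step 2: +3 fires, +3 burnt (F count now 3)
Step 3: +3 fires, +3 burnt (F count now 3)
Step 4: +2 fires, +3 burnt (F count now 2)
Step 5: +1 fires, +2 burnt (F count now 1)
Step 6: +1 fires, +1 burnt (F count now 1)
Step 7: +0 fires, +1 burnt (F count now 0)
Fire out after step 7
Initially T: 19, now '.': 24
Total burnt (originally-T cells now '.'): 13

Answer: 13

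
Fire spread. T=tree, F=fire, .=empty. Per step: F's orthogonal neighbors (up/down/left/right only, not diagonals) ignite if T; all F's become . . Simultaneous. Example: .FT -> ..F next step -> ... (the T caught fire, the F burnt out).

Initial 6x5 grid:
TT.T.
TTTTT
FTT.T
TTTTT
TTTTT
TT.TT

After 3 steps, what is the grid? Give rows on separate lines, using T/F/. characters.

Step 1: 3 trees catch fire, 1 burn out
  TT.T.
  FTTTT
  .FT.T
  FTTTT
  TTTTT
  TT.TT
Step 2: 5 trees catch fire, 3 burn out
  FT.T.
  .FTTT
  ..F.T
  .FTTT
  FTTTT
  TT.TT
Step 3: 5 trees catch fire, 5 burn out
  .F.T.
  ..FTT
  ....T
  ..FTT
  .FTTT
  FT.TT

.F.T.
..FTT
....T
..FTT
.FTTT
FT.TT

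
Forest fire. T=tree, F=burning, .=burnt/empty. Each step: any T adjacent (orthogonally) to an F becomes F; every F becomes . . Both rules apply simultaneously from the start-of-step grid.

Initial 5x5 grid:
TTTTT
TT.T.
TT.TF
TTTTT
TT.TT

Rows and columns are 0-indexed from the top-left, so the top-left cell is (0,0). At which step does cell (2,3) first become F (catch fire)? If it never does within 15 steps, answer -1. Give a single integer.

Step 1: cell (2,3)='F' (+2 fires, +1 burnt)
  -> target ignites at step 1
Step 2: cell (2,3)='.' (+3 fires, +2 burnt)
Step 3: cell (2,3)='.' (+3 fires, +3 burnt)
Step 4: cell (2,3)='.' (+3 fires, +3 burnt)
Step 5: cell (2,3)='.' (+4 fires, +3 burnt)
Step 6: cell (2,3)='.' (+4 fires, +4 burnt)
Step 7: cell (2,3)='.' (+1 fires, +4 burnt)
Step 8: cell (2,3)='.' (+0 fires, +1 burnt)
  fire out at step 8

1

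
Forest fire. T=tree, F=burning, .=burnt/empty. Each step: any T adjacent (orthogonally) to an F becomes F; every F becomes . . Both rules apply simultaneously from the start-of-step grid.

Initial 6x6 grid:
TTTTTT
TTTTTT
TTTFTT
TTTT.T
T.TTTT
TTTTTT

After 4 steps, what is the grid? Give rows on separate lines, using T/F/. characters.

Step 1: 4 trees catch fire, 1 burn out
  TTTTTT
  TTTFTT
  TTF.FT
  TTTF.T
  T.TTTT
  TTTTTT
Step 2: 7 trees catch fire, 4 burn out
  TTTFTT
  TTF.FT
  TF...F
  TTF..T
  T.TFTT
  TTTTTT
Step 3: 10 trees catch fire, 7 burn out
  TTF.FT
  TF...F
  F.....
  TF...F
  T.F.FT
  TTTFTT
Step 4: 7 trees catch fire, 10 burn out
  TF...F
  F.....
  ......
  F.....
  T....F
  TTF.FT

TF...F
F.....
......
F.....
T....F
TTF.FT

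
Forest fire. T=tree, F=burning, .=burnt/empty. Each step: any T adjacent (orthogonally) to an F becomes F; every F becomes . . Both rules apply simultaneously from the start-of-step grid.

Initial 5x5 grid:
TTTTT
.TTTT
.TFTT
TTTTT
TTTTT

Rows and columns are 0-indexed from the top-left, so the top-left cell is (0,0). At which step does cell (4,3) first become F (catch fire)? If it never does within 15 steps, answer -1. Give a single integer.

Step 1: cell (4,3)='T' (+4 fires, +1 burnt)
Step 2: cell (4,3)='T' (+7 fires, +4 burnt)
Step 3: cell (4,3)='F' (+7 fires, +7 burnt)
  -> target ignites at step 3
Step 4: cell (4,3)='.' (+4 fires, +7 burnt)
Step 5: cell (4,3)='.' (+0 fires, +4 burnt)
  fire out at step 5

3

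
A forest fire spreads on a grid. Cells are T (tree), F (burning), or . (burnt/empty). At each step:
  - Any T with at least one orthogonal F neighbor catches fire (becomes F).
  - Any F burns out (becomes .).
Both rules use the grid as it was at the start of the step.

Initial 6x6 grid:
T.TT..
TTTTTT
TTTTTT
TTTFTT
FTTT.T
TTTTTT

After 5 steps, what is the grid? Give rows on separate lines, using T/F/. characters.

Step 1: 7 trees catch fire, 2 burn out
  T.TT..
  TTTTTT
  TTTFTT
  FTF.FT
  .FTF.T
  FTTTTT
Step 2: 9 trees catch fire, 7 burn out
  T.TT..
  TTTFTT
  FTF.FT
  .F...F
  ..F..T
  .FTFTT
Step 3: 9 trees catch fire, 9 burn out
  T.TF..
  FTF.FT
  .F...F
  ......
  .....F
  ..F.FT
Step 4: 5 trees catch fire, 9 burn out
  F.F...
  .F...F
  ......
  ......
  ......
  .....F
Step 5: 0 trees catch fire, 5 burn out
  ......
  ......
  ......
  ......
  ......
  ......

......
......
......
......
......
......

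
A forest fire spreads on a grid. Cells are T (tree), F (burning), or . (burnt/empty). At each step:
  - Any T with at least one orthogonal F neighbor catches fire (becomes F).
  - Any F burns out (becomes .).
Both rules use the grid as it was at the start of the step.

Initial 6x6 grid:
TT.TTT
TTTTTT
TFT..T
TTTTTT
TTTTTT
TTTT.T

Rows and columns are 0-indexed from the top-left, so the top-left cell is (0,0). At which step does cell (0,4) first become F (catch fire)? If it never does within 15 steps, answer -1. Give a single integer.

Step 1: cell (0,4)='T' (+4 fires, +1 burnt)
Step 2: cell (0,4)='T' (+6 fires, +4 burnt)
Step 3: cell (0,4)='T' (+6 fires, +6 burnt)
Step 4: cell (0,4)='T' (+6 fires, +6 burnt)
Step 5: cell (0,4)='F' (+5 fires, +6 burnt)
  -> target ignites at step 5
Step 6: cell (0,4)='.' (+3 fires, +5 burnt)
Step 7: cell (0,4)='.' (+1 fires, +3 burnt)
Step 8: cell (0,4)='.' (+0 fires, +1 burnt)
  fire out at step 8

5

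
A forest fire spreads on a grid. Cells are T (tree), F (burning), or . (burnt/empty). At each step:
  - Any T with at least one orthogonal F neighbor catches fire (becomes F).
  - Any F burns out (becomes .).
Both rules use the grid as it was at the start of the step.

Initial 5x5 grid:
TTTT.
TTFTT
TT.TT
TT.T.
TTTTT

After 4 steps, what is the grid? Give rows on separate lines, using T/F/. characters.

Step 1: 3 trees catch fire, 1 burn out
  TTFT.
  TF.FT
  TT.TT
  TT.T.
  TTTTT
Step 2: 6 trees catch fire, 3 burn out
  TF.F.
  F...F
  TF.FT
  TT.T.
  TTTTT
Step 3: 5 trees catch fire, 6 burn out
  F....
  .....
  F...F
  TF.F.
  TTTTT
Step 4: 3 trees catch fire, 5 burn out
  .....
  .....
  .....
  F....
  TFTFT

.....
.....
.....
F....
TFTFT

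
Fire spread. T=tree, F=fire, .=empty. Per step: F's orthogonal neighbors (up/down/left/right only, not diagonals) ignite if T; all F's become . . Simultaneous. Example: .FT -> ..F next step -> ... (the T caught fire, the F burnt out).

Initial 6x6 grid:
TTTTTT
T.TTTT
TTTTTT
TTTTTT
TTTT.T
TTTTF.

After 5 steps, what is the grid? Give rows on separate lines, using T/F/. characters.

Step 1: 1 trees catch fire, 1 burn out
  TTTTTT
  T.TTTT
  TTTTTT
  TTTTTT
  TTTT.T
  TTTF..
Step 2: 2 trees catch fire, 1 burn out
  TTTTTT
  T.TTTT
  TTTTTT
  TTTTTT
  TTTF.T
  TTF...
Step 3: 3 trees catch fire, 2 burn out
  TTTTTT
  T.TTTT
  TTTTTT
  TTTFTT
  TTF..T
  TF....
Step 4: 5 trees catch fire, 3 burn out
  TTTTTT
  T.TTTT
  TTTFTT
  TTF.FT
  TF...T
  F.....
Step 5: 6 trees catch fire, 5 burn out
  TTTTTT
  T.TFTT
  TTF.FT
  TF...F
  F....T
  ......

TTTTTT
T.TFTT
TTF.FT
TF...F
F....T
......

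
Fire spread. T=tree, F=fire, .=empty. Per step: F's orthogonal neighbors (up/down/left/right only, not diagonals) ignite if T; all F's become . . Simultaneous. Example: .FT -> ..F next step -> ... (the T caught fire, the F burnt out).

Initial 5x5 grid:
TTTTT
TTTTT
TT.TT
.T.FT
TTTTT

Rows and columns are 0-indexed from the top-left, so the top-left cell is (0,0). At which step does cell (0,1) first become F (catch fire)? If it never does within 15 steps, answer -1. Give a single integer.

Step 1: cell (0,1)='T' (+3 fires, +1 burnt)
Step 2: cell (0,1)='T' (+4 fires, +3 burnt)
Step 3: cell (0,1)='T' (+4 fires, +4 burnt)
Step 4: cell (0,1)='T' (+5 fires, +4 burnt)
Step 5: cell (0,1)='F' (+3 fires, +5 burnt)
  -> target ignites at step 5
Step 6: cell (0,1)='.' (+2 fires, +3 burnt)
Step 7: cell (0,1)='.' (+0 fires, +2 burnt)
  fire out at step 7

5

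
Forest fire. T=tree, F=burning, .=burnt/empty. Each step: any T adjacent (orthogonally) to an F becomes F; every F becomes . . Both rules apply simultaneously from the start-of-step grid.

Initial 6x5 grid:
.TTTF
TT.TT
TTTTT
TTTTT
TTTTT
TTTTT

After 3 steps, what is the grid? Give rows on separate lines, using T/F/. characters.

Step 1: 2 trees catch fire, 1 burn out
  .TTF.
  TT.TF
  TTTTT
  TTTTT
  TTTTT
  TTTTT
Step 2: 3 trees catch fire, 2 burn out
  .TF..
  TT.F.
  TTTTF
  TTTTT
  TTTTT
  TTTTT
Step 3: 3 trees catch fire, 3 burn out
  .F...
  TT...
  TTTF.
  TTTTF
  TTTTT
  TTTTT

.F...
TT...
TTTF.
TTTTF
TTTTT
TTTTT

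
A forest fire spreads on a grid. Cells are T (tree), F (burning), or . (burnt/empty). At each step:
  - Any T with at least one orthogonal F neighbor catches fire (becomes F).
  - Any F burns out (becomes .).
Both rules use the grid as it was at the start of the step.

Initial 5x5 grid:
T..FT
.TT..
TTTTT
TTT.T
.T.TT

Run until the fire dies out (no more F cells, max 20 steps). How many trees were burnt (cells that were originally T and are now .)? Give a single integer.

Step 1: +1 fires, +1 burnt (F count now 1)
Step 2: +0 fires, +1 burnt (F count now 0)
Fire out after step 2
Initially T: 16, now '.': 10
Total burnt (originally-T cells now '.'): 1

Answer: 1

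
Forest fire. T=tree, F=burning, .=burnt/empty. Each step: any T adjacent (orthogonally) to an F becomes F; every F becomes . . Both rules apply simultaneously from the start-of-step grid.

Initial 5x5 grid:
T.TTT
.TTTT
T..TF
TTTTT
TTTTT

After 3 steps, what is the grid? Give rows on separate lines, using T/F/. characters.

Step 1: 3 trees catch fire, 1 burn out
  T.TTT
  .TTTF
  T..F.
  TTTTF
  TTTTT
Step 2: 4 trees catch fire, 3 burn out
  T.TTF
  .TTF.
  T....
  TTTF.
  TTTTF
Step 3: 4 trees catch fire, 4 burn out
  T.TF.
  .TF..
  T....
  TTF..
  TTTF.

T.TF.
.TF..
T....
TTF..
TTTF.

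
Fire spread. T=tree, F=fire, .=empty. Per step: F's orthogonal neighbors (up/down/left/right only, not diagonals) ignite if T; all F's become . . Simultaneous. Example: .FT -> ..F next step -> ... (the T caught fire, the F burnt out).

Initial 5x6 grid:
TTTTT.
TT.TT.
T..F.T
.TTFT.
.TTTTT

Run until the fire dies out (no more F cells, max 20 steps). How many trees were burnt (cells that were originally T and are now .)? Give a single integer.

Step 1: +4 fires, +2 burnt (F count now 4)
Step 2: +5 fires, +4 burnt (F count now 5)
Step 3: +4 fires, +5 burnt (F count now 4)
Step 4: +1 fires, +4 burnt (F count now 1)
Step 5: +2 fires, +1 burnt (F count now 2)
Step 6: +1 fires, +2 burnt (F count now 1)
Step 7: +1 fires, +1 burnt (F count now 1)
Step 8: +0 fires, +1 burnt (F count now 0)
Fire out after step 8
Initially T: 19, now '.': 29
Total burnt (originally-T cells now '.'): 18

Answer: 18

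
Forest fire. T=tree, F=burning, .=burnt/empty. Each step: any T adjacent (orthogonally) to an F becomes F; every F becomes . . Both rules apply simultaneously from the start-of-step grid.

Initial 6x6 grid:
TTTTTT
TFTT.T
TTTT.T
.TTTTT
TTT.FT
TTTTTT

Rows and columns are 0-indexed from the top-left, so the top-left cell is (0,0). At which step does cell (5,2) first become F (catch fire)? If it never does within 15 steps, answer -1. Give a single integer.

Step 1: cell (5,2)='T' (+7 fires, +2 burnt)
Step 2: cell (5,2)='T' (+10 fires, +7 burnt)
Step 3: cell (5,2)='F' (+6 fires, +10 burnt)
  -> target ignites at step 3
Step 4: cell (5,2)='.' (+5 fires, +6 burnt)
Step 5: cell (5,2)='.' (+2 fires, +5 burnt)
Step 6: cell (5,2)='.' (+0 fires, +2 burnt)
  fire out at step 6

3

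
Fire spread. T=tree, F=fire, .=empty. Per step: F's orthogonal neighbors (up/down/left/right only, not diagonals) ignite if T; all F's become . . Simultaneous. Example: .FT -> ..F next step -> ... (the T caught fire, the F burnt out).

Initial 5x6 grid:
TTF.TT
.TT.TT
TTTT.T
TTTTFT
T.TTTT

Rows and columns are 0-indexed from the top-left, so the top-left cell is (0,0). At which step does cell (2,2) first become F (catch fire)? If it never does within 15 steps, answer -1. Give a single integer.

Step 1: cell (2,2)='T' (+5 fires, +2 burnt)
Step 2: cell (2,2)='F' (+8 fires, +5 burnt)
  -> target ignites at step 2
Step 3: cell (2,2)='.' (+4 fires, +8 burnt)
Step 4: cell (2,2)='.' (+4 fires, +4 burnt)
Step 5: cell (2,2)='.' (+2 fires, +4 burnt)
Step 6: cell (2,2)='.' (+0 fires, +2 burnt)
  fire out at step 6

2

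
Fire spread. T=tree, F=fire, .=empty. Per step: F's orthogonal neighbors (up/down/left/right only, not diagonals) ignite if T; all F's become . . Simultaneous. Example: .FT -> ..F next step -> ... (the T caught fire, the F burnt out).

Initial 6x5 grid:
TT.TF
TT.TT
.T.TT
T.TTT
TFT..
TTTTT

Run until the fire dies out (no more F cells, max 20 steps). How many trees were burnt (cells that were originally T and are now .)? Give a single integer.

Step 1: +5 fires, +2 burnt (F count now 5)
Step 2: +6 fires, +5 burnt (F count now 6)
Step 3: +4 fires, +6 burnt (F count now 4)
Step 4: +1 fires, +4 burnt (F count now 1)
Step 5: +0 fires, +1 burnt (F count now 0)
Fire out after step 5
Initially T: 21, now '.': 25
Total burnt (originally-T cells now '.'): 16

Answer: 16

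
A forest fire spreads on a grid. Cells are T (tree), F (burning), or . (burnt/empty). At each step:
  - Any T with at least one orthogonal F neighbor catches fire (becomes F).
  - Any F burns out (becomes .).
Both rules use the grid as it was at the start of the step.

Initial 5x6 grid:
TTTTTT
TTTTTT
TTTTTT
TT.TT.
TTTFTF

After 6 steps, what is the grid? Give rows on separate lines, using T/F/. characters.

Step 1: 3 trees catch fire, 2 burn out
  TTTTTT
  TTTTTT
  TTTTTT
  TT.FT.
  TTF.F.
Step 2: 3 trees catch fire, 3 burn out
  TTTTTT
  TTTTTT
  TTTFTT
  TT..F.
  TF....
Step 3: 5 trees catch fire, 3 burn out
  TTTTTT
  TTTFTT
  TTF.FT
  TF....
  F.....
Step 4: 6 trees catch fire, 5 burn out
  TTTFTT
  TTF.FT
  TF...F
  F.....
  ......
Step 5: 5 trees catch fire, 6 burn out
  TTF.FT
  TF...F
  F.....
  ......
  ......
Step 6: 3 trees catch fire, 5 burn out
  TF...F
  F.....
  ......
  ......
  ......

TF...F
F.....
......
......
......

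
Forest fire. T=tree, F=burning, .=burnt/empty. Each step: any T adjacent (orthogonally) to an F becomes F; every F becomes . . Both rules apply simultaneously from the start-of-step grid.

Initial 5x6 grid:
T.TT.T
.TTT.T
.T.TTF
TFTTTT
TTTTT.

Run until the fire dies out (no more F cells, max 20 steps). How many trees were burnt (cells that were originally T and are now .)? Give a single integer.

Step 1: +7 fires, +2 burnt (F count now 7)
Step 2: +7 fires, +7 burnt (F count now 7)
Step 3: +4 fires, +7 burnt (F count now 4)
Step 4: +2 fires, +4 burnt (F count now 2)
Step 5: +0 fires, +2 burnt (F count now 0)
Fire out after step 5
Initially T: 21, now '.': 29
Total burnt (originally-T cells now '.'): 20

Answer: 20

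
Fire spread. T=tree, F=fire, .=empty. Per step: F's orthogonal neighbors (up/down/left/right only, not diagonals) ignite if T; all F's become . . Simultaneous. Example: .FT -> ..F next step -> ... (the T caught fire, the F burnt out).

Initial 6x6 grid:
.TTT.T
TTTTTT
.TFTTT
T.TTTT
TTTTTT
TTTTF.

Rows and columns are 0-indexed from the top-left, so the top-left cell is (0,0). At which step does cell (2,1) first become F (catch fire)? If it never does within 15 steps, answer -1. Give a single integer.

Step 1: cell (2,1)='F' (+6 fires, +2 burnt)
  -> target ignites at step 1
Step 2: cell (2,1)='.' (+10 fires, +6 burnt)
Step 3: cell (2,1)='.' (+8 fires, +10 burnt)
Step 4: cell (2,1)='.' (+3 fires, +8 burnt)
Step 5: cell (2,1)='.' (+2 fires, +3 burnt)
Step 6: cell (2,1)='.' (+0 fires, +2 burnt)
  fire out at step 6

1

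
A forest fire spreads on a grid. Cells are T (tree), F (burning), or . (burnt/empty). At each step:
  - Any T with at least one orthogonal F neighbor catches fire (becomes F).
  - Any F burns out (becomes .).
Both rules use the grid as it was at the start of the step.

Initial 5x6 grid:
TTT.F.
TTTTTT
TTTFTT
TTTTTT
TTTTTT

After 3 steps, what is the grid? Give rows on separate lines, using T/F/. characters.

Step 1: 5 trees catch fire, 2 burn out
  TTT...
  TTTFFT
  TTF.FT
  TTTFTT
  TTTTTT
Step 2: 7 trees catch fire, 5 burn out
  TTT...
  TTF..F
  TF...F
  TTF.FT
  TTTFTT
Step 3: 7 trees catch fire, 7 burn out
  TTF...
  TF....
  F.....
  TF...F
  TTF.FT

TTF...
TF....
F.....
TF...F
TTF.FT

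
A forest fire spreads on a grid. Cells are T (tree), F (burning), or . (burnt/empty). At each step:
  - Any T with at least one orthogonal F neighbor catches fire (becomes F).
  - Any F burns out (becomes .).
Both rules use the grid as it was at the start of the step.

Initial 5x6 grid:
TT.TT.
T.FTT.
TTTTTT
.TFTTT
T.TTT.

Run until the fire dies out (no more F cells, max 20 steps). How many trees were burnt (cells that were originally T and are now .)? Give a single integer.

Step 1: +5 fires, +2 burnt (F count now 5)
Step 2: +6 fires, +5 burnt (F count now 6)
Step 3: +5 fires, +6 burnt (F count now 5)
Step 4: +2 fires, +5 burnt (F count now 2)
Step 5: +1 fires, +2 burnt (F count now 1)
Step 6: +1 fires, +1 burnt (F count now 1)
Step 7: +0 fires, +1 burnt (F count now 0)
Fire out after step 7
Initially T: 21, now '.': 29
Total burnt (originally-T cells now '.'): 20

Answer: 20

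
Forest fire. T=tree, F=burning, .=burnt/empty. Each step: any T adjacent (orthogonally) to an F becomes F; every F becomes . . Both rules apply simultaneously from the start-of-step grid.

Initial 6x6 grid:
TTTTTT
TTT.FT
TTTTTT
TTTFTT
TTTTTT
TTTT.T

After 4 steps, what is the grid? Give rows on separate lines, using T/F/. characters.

Step 1: 7 trees catch fire, 2 burn out
  TTTTFT
  TTT..F
  TTTFFT
  TTF.FT
  TTTFTT
  TTTT.T
Step 2: 9 trees catch fire, 7 burn out
  TTTF.F
  TTT...
  TTF..F
  TF...F
  TTF.FT
  TTTF.T
Step 3: 7 trees catch fire, 9 burn out
  TTF...
  TTF...
  TF....
  F.....
  TF...F
  TTF..T
Step 4: 6 trees catch fire, 7 burn out
  TF....
  TF....
  F.....
  ......
  F.....
  TF...F

TF....
TF....
F.....
......
F.....
TF...F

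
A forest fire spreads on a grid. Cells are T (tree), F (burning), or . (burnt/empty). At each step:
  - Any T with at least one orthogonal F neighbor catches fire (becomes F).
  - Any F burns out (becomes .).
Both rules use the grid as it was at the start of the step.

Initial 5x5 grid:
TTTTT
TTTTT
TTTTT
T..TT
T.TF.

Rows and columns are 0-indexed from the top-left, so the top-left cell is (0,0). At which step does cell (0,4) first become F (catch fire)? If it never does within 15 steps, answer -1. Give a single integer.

Step 1: cell (0,4)='T' (+2 fires, +1 burnt)
Step 2: cell (0,4)='T' (+2 fires, +2 burnt)
Step 3: cell (0,4)='T' (+3 fires, +2 burnt)
Step 4: cell (0,4)='T' (+4 fires, +3 burnt)
Step 5: cell (0,4)='F' (+4 fires, +4 burnt)
  -> target ignites at step 5
Step 6: cell (0,4)='.' (+3 fires, +4 burnt)
Step 7: cell (0,4)='.' (+2 fires, +3 burnt)
Step 8: cell (0,4)='.' (+0 fires, +2 burnt)
  fire out at step 8

5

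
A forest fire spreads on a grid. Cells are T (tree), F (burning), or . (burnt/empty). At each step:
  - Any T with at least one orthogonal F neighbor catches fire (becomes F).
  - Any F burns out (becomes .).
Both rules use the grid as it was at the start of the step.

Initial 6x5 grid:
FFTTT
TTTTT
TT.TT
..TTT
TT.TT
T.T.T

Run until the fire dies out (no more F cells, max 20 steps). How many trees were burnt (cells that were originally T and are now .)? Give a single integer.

Answer: 18

Derivation:
Step 1: +3 fires, +2 burnt (F count now 3)
Step 2: +4 fires, +3 burnt (F count now 4)
Step 3: +2 fires, +4 burnt (F count now 2)
Step 4: +2 fires, +2 burnt (F count now 2)
Step 5: +2 fires, +2 burnt (F count now 2)
Step 6: +3 fires, +2 burnt (F count now 3)
Step 7: +1 fires, +3 burnt (F count now 1)
Step 8: +1 fires, +1 burnt (F count now 1)
Step 9: +0 fires, +1 burnt (F count now 0)
Fire out after step 9
Initially T: 22, now '.': 26
Total burnt (originally-T cells now '.'): 18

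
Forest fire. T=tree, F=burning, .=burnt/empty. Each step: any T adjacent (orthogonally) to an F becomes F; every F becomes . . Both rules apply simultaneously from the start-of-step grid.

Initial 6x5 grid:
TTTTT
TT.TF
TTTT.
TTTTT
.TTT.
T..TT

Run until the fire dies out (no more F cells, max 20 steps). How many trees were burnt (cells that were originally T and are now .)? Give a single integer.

Answer: 22

Derivation:
Step 1: +2 fires, +1 burnt (F count now 2)
Step 2: +2 fires, +2 burnt (F count now 2)
Step 3: +3 fires, +2 burnt (F count now 3)
Step 4: +5 fires, +3 burnt (F count now 5)
Step 5: +6 fires, +5 burnt (F count now 6)
Step 6: +4 fires, +6 burnt (F count now 4)
Step 7: +0 fires, +4 burnt (F count now 0)
Fire out after step 7
Initially T: 23, now '.': 29
Total burnt (originally-T cells now '.'): 22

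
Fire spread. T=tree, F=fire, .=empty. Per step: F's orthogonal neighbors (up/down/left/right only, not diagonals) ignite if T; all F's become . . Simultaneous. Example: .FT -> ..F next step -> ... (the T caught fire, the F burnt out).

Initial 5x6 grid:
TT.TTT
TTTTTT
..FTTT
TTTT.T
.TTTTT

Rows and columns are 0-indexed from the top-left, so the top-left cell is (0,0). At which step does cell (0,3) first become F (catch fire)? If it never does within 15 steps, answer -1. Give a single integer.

Step 1: cell (0,3)='T' (+3 fires, +1 burnt)
Step 2: cell (0,3)='T' (+6 fires, +3 burnt)
Step 3: cell (0,3)='F' (+8 fires, +6 burnt)
  -> target ignites at step 3
Step 4: cell (0,3)='.' (+5 fires, +8 burnt)
Step 5: cell (0,3)='.' (+2 fires, +5 burnt)
Step 6: cell (0,3)='.' (+0 fires, +2 burnt)
  fire out at step 6

3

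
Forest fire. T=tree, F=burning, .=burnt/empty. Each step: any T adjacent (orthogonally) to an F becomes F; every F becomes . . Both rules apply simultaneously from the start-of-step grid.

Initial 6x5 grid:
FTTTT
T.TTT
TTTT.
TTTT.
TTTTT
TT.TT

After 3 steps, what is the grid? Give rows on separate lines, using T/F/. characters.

Step 1: 2 trees catch fire, 1 burn out
  .FTTT
  F.TTT
  TTTT.
  TTTT.
  TTTTT
  TT.TT
Step 2: 2 trees catch fire, 2 burn out
  ..FTT
  ..TTT
  FTTT.
  TTTT.
  TTTTT
  TT.TT
Step 3: 4 trees catch fire, 2 burn out
  ...FT
  ..FTT
  .FTT.
  FTTT.
  TTTTT
  TT.TT

...FT
..FTT
.FTT.
FTTT.
TTTTT
TT.TT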